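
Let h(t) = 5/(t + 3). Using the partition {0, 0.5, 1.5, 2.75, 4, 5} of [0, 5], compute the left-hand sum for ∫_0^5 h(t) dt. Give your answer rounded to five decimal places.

5.45204

Subinterval widths: 0.5, 1, 1.25, 1.25, 1.
Left endpoints: 0, 0.5, 1.5, 2.75, 4.
h(0) = 5/3, h(0.5) = 10/7, h(1.5) = 10/9, h(2.75) = 20/23, h(4) = 5/7.
Sum = Σ Δt_i · h(t_i).
Sum ≈ 5.45204.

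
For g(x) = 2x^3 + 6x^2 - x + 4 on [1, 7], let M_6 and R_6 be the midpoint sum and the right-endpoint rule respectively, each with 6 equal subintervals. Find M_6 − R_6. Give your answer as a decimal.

-528

M_6 = 1869.
R_6 = 2397.
M_6 − R_6 = -528.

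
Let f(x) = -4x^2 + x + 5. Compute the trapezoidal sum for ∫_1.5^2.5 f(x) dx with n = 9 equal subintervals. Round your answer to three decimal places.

Δx = (2.5 − 1.5)/9 = 1/9.
f(1.5) = -2.5, f(29/18) = -611/162, f(31/18) = -833/162, f(11/6) = -119/18, f(35/18) = -1325/162, f(37/18) = -1595/162, f(13/6) = -209/18, f(41/18) = -2183/162, f(43/18) = -2501/162, f(2.5) = -17.5.
T_9 = (Δx/2)·[f(x_0) + 2f(x_1) + ... + 2f(x_{8}) + f(x_9)].
Sum ≈ -9.342.

-9.342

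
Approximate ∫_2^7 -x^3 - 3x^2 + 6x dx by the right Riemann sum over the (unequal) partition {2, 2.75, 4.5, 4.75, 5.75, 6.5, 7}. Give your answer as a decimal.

Subinterval widths: 0.75, 1.75, 0.25, 1, 0.75, 0.5.
Right endpoints: 2.75, 4.5, 4.75, 5.75, 6.5, 7.
f(2.75) = -26.984375, f(4.5) = -124.875, f(4.75) = -146.359375, f(5.75) = -254.796875, f(6.5) = -362.375, f(7) = -448.
Sum = Σ Δx_i · f(x_i).
Sum = -1025.9375.

-1025.9375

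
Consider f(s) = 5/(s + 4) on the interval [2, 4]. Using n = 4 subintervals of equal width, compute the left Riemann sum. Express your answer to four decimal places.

Δs = (4 − 2)/4 = 0.5.
Left endpoints: 2, 2.5, 3, 3.5.
f(2) = 5/6, f(2.5) = 10/13, f(3) = 5/7, f(3.5) = 2/3.
Sum = Δs · [f(2) + f(2.5) + f(3) + f(3.5)].
Sum ≈ 1.4918.

1.4918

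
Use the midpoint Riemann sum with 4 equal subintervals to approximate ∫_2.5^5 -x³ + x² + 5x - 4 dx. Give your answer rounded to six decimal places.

Δx = (5 − 2.5)/4 = 0.625.
Midpoints: 2.8125, 3.4375, 4.0625, 4.6875.
f(2.8125) = -17509/4096, f(3.4375) = -63959/4096, f(4.0625) = -140209/4096, f(4.6875) = -252259/4096.
Sum = Δx · [f(2.8125) + f(3.4375) + f(4.0625) + f(4.6875)].
Sum ≈ -72.316895.

-72.316895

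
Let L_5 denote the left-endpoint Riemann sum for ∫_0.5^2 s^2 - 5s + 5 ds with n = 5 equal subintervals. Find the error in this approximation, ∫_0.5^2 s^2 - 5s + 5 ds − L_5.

-0.585

Exact integral: ∫_0.5^2 f(s) ds = 0.75.
L_5 = 1.335.
Error = 0.75 − 1.335 = -0.585.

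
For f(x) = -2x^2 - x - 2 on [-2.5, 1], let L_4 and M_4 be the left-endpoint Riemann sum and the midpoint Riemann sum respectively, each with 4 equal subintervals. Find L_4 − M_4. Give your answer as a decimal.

-4.40234375

L_4 = -19.4140625.
M_4 = -15.01171875.
L_4 − M_4 = -4.40234375.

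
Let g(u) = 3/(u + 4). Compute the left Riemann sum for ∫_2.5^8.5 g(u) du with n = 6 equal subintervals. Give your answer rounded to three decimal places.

Δu = (8.5 − 2.5)/6 = 1.
Left endpoints: 2.5, 3.5, 4.5, 5.5, 6.5, 7.5.
g(2.5) = 6/13, g(3.5) = 0.4, g(4.5) = 6/17, g(5.5) = 6/19, g(6.5) = 2/7, g(7.5) = 6/23.
Sum = Δu · [g(2.5) + g(3.5) + g(4.5) + ...].
Sum ≈ 2.077.

2.077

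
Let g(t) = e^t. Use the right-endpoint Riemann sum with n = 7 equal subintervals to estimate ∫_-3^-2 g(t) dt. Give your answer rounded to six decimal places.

0.091804

Δt = (-2 − (-3))/7 = 1/7.
Right endpoints: -20/7, -19/7, -18/7, -17/7, -16/7, -15/7, -2.
g(-20/7) ≈ 0.057433, g(-19/7) ≈ 0.066252, g(-18/7) ≈ 0.076426, g(-17/7) ≈ 0.088163, g(-16/7) ≈ 0.101701, g(-15/7) ≈ 0.117319, g(-2) ≈ 0.135335.
Sum = Δt · [g(-20/7) + g(-19/7) + g(-18/7) + ...].
Sum ≈ 0.091804.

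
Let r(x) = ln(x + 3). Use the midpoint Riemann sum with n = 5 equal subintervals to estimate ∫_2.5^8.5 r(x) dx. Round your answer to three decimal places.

12.717

Δx = (8.5 − 2.5)/5 = 1.2.
Midpoints: 3.1, 4.3, 5.5, 6.7, 7.9.
r(3.1) ≈ 1.808, r(4.3) ≈ 1.988, r(5.5) ≈ 2.140, r(6.7) ≈ 2.272, r(7.9) ≈ 2.389.
Sum = Δx · [r(3.1) + r(4.3) + r(5.5) + r(6.7) + r(7.9)].
Sum ≈ 12.717.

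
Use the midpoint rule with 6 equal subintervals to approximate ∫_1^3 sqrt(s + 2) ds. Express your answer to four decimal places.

Δs = (3 − 1)/6 = 1/3.
Midpoints: 7/6, 1.5, 11/6, 13/6, 2.5, 17/6.
f(7/6) ≈ 1.7795, f(1.5) ≈ 1.8708, f(11/6) ≈ 1.9579, f(13/6) ≈ 2.0412, f(2.5) ≈ 2.1213, f(17/6) ≈ 2.1985.
Sum = Δs · [f(7/6) + f(1.5) + f(11/6) + ...].
Sum ≈ 3.9898.

3.9898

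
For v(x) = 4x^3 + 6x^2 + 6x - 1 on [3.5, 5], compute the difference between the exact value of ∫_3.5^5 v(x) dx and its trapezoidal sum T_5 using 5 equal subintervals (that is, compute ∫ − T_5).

-1.2825

Exact integral: ∫_3.5^5 v(x) dx = 675.9375.
T_5 = 677.22.
Error = 675.9375 − 677.22 = -1.2825.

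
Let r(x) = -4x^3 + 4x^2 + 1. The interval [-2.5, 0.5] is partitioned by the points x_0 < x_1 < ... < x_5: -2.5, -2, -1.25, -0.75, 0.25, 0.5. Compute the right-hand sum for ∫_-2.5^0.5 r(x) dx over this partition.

39.828125

Subinterval widths: 0.5, 0.75, 0.5, 1, 0.25.
Right endpoints: -2, -1.25, -0.75, 0.25, 0.5.
r(-2) = 49, r(-1.25) = 15.0625, r(-0.75) = 4.9375, r(0.25) = 1.1875, r(0.5) = 1.5.
Sum = Σ Δx_i · r(x_i).
Sum = 39.828125.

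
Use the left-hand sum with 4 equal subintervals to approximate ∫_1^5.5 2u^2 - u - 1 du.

Δu = (5.5 − 1)/4 = 1.125.
Left endpoints: 1, 2.125, 3.25, 4.375.
f(1) = 0, f(2.125) = 5.90625, f(3.25) = 16.875, f(4.375) = 32.90625.
Sum = Δu · [f(1) + f(2.125) + f(3.25) + f(4.375)].
Sum = 62.6484375.

62.6484375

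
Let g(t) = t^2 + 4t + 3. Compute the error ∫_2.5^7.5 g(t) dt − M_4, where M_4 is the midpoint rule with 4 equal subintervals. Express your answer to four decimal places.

Exact integral: ∫_2.5^7.5 g(t) dt ≈ 250.416667.
M_4 = 249.765625.
Error ≈ 250.416667 − 249.765625 ≈ 0.6510.

0.6510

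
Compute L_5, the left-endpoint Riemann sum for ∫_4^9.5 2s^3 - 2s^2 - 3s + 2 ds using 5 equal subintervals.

Δs = (9.5 − 4)/5 = 1.1.
Left endpoints: 4, 5.1, 6.2, 7.3, 8.4.
f(4) = 86, f(5.1) = 199.982, f(6.2) = 383.176, f(7.3) = 651.554, f(8.4) = 1021.088.
Sum = Δs · [f(4) + f(5.1) + f(6.2) + f(7.3) + f(8.4)].
Sum = 2575.98.

2575.98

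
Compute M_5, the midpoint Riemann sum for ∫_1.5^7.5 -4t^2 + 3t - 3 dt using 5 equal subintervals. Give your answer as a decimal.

Δt = (7.5 − 1.5)/5 = 1.2.
Midpoints: 2.1, 3.3, 4.5, 5.7, 6.9.
f(2.1) = -14.34, f(3.3) = -36.66, f(4.5) = -70.5, f(5.7) = -115.86, f(6.9) = -172.74.
Sum = Δt · [f(2.1) + f(3.3) + f(4.5) + f(5.7) + f(6.9)].
Sum = -492.12.

-492.12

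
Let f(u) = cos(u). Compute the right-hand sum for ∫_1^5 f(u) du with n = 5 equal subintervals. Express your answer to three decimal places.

-1.806

Δu = (5 − 1)/5 = 0.8.
Right endpoints: 1.8, 2.6, 3.4, 4.2, 5.
f(1.8) ≈ -0.227, f(2.6) ≈ -0.857, f(3.4) ≈ -0.967, f(4.2) ≈ -0.490, f(5) ≈ 0.284.
Sum = Δu · [f(1.8) + f(2.6) + f(3.4) + f(4.2) + f(5)].
Sum ≈ -1.806.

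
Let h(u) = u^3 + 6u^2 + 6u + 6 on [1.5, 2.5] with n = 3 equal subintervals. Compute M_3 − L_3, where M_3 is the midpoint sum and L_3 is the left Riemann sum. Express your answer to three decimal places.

M_3 ≈ 50.88889.
L_3 ≈ 44.18056.
M_3 − L_3 ≈ 6.708.

6.708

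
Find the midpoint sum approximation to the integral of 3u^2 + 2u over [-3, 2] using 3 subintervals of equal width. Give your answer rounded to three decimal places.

Δu = (2 − (-3))/3 = 5/3.
Midpoints: -13/6, -0.5, 7/6.
f(-13/6) = 9.75, f(-0.5) = -0.25, f(7/6) = 77/12.
Sum = Δu · [f(-13/6) + f(-0.5) + f(7/6)].
Sum ≈ 26.528.

26.528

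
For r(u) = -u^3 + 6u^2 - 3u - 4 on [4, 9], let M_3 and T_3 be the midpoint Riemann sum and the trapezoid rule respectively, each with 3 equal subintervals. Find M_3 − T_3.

M_3 = -348.125.
T_3 = -395.
M_3 − T_3 = 46.875.

46.875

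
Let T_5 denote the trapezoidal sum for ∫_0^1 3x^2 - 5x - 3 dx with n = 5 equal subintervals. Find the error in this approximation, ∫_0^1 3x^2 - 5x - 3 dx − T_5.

-0.02

Exact integral: ∫_0^1 f(x) dx = -4.5.
T_5 = -4.48.
Error = -4.5 − (-4.48) = -0.02.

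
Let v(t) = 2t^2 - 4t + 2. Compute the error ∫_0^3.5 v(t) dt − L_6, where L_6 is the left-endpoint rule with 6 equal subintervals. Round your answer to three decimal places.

2.666

Exact integral: ∫_0^3.5 v(t) dt ≈ 11.08333.
L_6 ≈ 8.41782.
Error ≈ 11.08333 − 8.41782 ≈ 2.666.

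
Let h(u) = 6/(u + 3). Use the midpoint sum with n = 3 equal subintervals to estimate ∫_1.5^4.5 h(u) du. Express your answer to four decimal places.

3.0571

Δu = (4.5 − 1.5)/3 = 1.
Midpoints: 2, 3, 4.
h(2) = 1.2, h(3) = 1, h(4) = 6/7.
Sum = Δu · [h(2) + h(3) + h(4)].
Sum ≈ 3.0571.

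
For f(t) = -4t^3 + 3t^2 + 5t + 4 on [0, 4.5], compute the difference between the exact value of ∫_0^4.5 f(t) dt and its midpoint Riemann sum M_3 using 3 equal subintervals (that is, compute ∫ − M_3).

Exact integral: ∫_0^4.5 f(t) dt = -250.3125.
M_3 = -230.0625.
Error = -250.3125 − (-230.0625) = -20.25.

-20.25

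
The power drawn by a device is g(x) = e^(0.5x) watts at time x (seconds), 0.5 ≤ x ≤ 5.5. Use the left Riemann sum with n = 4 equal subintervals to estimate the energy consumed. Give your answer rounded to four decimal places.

Δx = (5.5 − 0.5)/4 = 1.25.
Left endpoints: 0.5, 1.75, 3, 4.25.
g(0.5) ≈ 1.2840, g(1.75) ≈ 2.3989, g(3) ≈ 4.4817, g(4.25) ≈ 8.3729.
Sum = Δx · [g(0.5) + g(1.75) + g(3) + g(4.25)].
Sum ≈ 20.6719.

20.6719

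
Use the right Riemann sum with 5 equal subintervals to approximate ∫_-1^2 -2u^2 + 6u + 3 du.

Δu = (2 − (-1))/5 = 0.6.
Right endpoints: -0.4, 0.2, 0.8, 1.4, 2.
f(-0.4) = 0.28, f(0.2) = 4.12, f(0.8) = 6.52, f(1.4) = 7.48, f(2) = 7.
Sum = Δu · [f(-0.4) + f(0.2) + f(0.8) + f(1.4) + f(2)].
Sum = 15.24.

15.24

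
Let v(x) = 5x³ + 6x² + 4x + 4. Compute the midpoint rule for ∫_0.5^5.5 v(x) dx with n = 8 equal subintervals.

1547.94921875

Δx = (5.5 − 0.5)/8 = 0.625.
Midpoints: 0.8125, 1.4375, 2.0625, 2.6875, 3.3125, 3.9375, 4.5625, 5.1875.
v(0.8125) = 56905/4096, v(1.4375) = 151555/4096, v(2.0625) = 334405/4096, v(2.6875) = 635455/4096, v(3.3125) = 1084705/4096, v(3.9375) = 1712155/4096, v(4.5625) = 2547805/4096, v(5.1875) = 3621655/4096.
Sum = Δx · [v(0.8125) + v(1.4375) + v(2.0625) + ...].
Sum = 1547.94921875.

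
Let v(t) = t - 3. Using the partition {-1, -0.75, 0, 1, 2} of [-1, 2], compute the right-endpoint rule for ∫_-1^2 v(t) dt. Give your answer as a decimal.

Subinterval widths: 0.25, 0.75, 1, 1.
Right endpoints: -0.75, 0, 1, 2.
v(-0.75) = -3.75, v(0) = -3, v(1) = -2, v(2) = -1.
Sum = Σ Δt_i · v(t_i).
Sum = -6.1875.

-6.1875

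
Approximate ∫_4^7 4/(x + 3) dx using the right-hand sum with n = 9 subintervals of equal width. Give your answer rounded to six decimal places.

Δx = (7 − 4)/9 = 1/3.
Right endpoints: 13/3, 14/3, 5, 16/3, 17/3, 6, 19/3, 20/3, 7.
f(13/3) = 6/11, f(14/3) = 12/23, f(5) = 0.5, f(16/3) = 0.48, f(17/3) = 6/13, f(6) = 4/9, f(19/3) = 3/7, f(20/3) = 12/29, f(7) = 0.4.
Sum = Δx · [f(13/3) + f(14/3) + f(5) + ...].
Sum ≈ 1.398514.

1.398514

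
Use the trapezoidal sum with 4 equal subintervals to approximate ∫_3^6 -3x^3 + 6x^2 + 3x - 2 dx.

-508.453125

Δx = (6 − 3)/4 = 0.75.
f(3) = -20, f(3.75) = -64.578125, f(4.5) = -140.375, f(5.25) = -254.984375, f(6) = -416.
T_4 = (Δx/2)·[f(x_0) + 2f(x_1) + 2f(x_2) + 2f(x_3) + f(x_4)].
Sum = -508.453125.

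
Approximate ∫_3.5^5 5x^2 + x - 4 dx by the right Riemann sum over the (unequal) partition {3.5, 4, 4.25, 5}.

Subinterval widths: 0.5, 0.25, 0.75.
Right endpoints: 4, 4.25, 5.
f(4) = 80, f(4.25) = 90.5625, f(5) = 126.
Sum = Σ Δx_i · f(x_i).
Sum = 157.140625.

157.140625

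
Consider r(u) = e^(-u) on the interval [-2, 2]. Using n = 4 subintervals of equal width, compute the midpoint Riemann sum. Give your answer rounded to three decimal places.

Δu = (2 − (-2))/4 = 1.
Midpoints: -1.5, -0.5, 0.5, 1.5.
r(-1.5) ≈ 4.482, r(-0.5) ≈ 1.649, r(0.5) ≈ 0.607, r(1.5) ≈ 0.223.
Sum = Δu · [r(-1.5) + r(-0.5) + r(0.5) + r(1.5)].
Sum ≈ 6.960.

6.960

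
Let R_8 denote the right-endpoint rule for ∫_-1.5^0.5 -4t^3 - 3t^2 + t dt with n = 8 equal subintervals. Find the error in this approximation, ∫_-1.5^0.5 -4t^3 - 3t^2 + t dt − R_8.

0.6875

Exact integral: ∫_-1.5^0.5 f(t) dt = 0.5.
R_8 = -0.1875.
Error = 0.5 − (-0.1875) = 0.6875.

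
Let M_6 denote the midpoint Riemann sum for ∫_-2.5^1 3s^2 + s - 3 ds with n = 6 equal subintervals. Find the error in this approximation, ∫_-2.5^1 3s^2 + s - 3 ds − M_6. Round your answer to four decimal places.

Exact integral: ∫_-2.5^1 f(s) ds = 3.5.
M_6 ≈ 3.202257.
Error ≈ 3.5 − 3.202257 ≈ 0.2977.

0.2977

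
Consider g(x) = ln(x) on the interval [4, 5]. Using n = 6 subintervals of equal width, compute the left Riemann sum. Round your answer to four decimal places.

1.4833

Δx = (5 − 4)/6 = 1/6.
Left endpoints: 4, 25/6, 13/3, 4.5, 14/3, 29/6.
g(4) ≈ 1.3863, g(25/6) ≈ 1.4271, g(13/3) ≈ 1.4663, g(4.5) ≈ 1.5041, g(14/3) ≈ 1.5404, g(29/6) ≈ 1.5755.
Sum = Δx · [g(4) + g(25/6) + g(13/3) + ...].
Sum ≈ 1.4833.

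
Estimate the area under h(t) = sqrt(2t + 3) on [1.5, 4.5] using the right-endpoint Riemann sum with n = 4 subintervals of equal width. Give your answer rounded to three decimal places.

Δt = (4.5 − 1.5)/4 = 0.75.
Right endpoints: 2.25, 3, 3.75, 4.5.
h(2.25) ≈ 2.739, h(3) ≈ 3.000, h(3.75) ≈ 3.240, h(4.5) ≈ 3.464.
Sum = Δt · [h(2.25) + h(3) + h(3.75) + h(4.5)].
Sum ≈ 9.332.

9.332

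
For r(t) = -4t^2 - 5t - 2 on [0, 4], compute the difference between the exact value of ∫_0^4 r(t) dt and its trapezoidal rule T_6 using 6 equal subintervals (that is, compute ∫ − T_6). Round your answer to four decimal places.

Exact integral: ∫_0^4 r(t) dt ≈ -133.333333.
T_6 ≈ -134.518519.
Error ≈ -133.333333 − (-134.518519) ≈ 1.1852.

1.1852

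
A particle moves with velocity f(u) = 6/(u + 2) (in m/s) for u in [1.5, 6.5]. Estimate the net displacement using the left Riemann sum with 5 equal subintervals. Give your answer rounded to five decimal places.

Δu = (6.5 − 1.5)/5 = 1.
Left endpoints: 1.5, 2.5, 3.5, 4.5, 5.5.
f(1.5) = 12/7, f(2.5) = 4/3, f(3.5) = 12/11, f(4.5) = 12/13, f(5.5) = 0.8.
Sum = Δu · [f(1.5) + f(2.5) + f(3.5) + f(4.5) + f(5.5)].
Sum ≈ 5.86161.

5.86161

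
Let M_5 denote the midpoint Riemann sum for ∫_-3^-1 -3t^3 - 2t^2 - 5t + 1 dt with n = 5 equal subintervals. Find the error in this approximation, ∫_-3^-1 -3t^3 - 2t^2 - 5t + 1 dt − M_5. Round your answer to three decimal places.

0.427

Exact integral: ∫_-3^-1 f(t) dt ≈ 64.66667.
M_5 = 64.24.
Error ≈ 64.66667 − 64.24 ≈ 0.427.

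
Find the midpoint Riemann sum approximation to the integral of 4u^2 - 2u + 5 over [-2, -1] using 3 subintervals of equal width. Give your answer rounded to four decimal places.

17.2963

Δu = (-1 − (-2))/3 = 1/3.
Midpoints: -11/6, -1.5, -7/6.
f(-11/6) = 199/9, f(-1.5) = 17, f(-7/6) = 115/9.
Sum = Δu · [f(-11/6) + f(-1.5) + f(-7/6)].
Sum ≈ 17.2963.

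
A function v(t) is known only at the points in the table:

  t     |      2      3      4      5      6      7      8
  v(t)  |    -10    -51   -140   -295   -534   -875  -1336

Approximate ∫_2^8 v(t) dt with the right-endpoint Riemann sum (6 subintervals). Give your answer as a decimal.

-3231

Δt = 1.
Sum = 1·[(-51) + (-140) + (-295) + (-534) + (-875) + (-1336)] = -3231.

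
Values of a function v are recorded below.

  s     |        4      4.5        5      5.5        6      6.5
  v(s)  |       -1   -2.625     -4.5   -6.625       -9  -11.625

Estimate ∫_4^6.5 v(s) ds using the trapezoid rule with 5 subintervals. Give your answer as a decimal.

-14.53125

Δs = 0.5.
T_5 = (0.5/2)·[(-1) + 2·(-2.625) + 2·(-4.5) + 2·(-6.625) + 2·(-9) + (-11.625)] = -14.53125.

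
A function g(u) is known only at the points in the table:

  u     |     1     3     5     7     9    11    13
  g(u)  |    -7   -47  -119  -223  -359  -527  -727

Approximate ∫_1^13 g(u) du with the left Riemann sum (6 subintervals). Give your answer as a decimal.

-2564

Δu = 2.
Sum = 2·[(-7) + (-47) + (-119) + (-223) + (-359) + (-527)] = -2564.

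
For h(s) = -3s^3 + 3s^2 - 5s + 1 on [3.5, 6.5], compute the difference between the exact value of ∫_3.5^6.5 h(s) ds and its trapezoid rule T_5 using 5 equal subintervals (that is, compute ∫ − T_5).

7.56

Exact integral: ∫_3.5^6.5 h(s) ds = -1066.5.
T_5 = -1074.06.
Error = -1066.5 − (-1074.06) = 7.56.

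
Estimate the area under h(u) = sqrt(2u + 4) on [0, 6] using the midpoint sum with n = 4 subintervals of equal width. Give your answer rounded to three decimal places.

Δu = (6 − 0)/4 = 1.5.
Midpoints: 0.75, 2.25, 3.75, 5.25.
h(0.75) ≈ 2.345, h(2.25) ≈ 2.915, h(3.75) ≈ 3.391, h(5.25) ≈ 3.808.
Sum = Δu · [h(0.75) + h(2.25) + h(3.75) + h(5.25)].
Sum ≈ 18.690.

18.690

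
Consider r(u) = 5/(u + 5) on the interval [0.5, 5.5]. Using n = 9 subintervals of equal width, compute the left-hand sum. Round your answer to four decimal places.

3.3565

Δu = (5.5 − 0.5)/9 = 5/9.
Left endpoints: 0.5, 19/18, 29/18, 13/6, 49/18, 59/18, 23/6, 79/18, 89/18.
r(0.5) = 10/11, r(19/18) = 90/109, r(29/18) = 90/119, r(13/6) = 30/43, r(49/18) = 90/139, r(59/18) = 90/149, r(23/6) = 30/53, r(79/18) = 90/169, r(89/18) = 90/179.
Sum = Δu · [r(0.5) + r(19/18) + r(29/18) + ...].
Sum ≈ 3.3565.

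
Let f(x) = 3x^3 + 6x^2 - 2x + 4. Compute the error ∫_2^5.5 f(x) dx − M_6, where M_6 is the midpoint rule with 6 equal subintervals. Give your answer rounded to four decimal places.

3.9451

Exact integral: ∫_2^5.5 f(x) dx = 978.796875.
M_6 ≈ 974.851780.
Error ≈ 978.796875 − 974.851780 ≈ 3.9451.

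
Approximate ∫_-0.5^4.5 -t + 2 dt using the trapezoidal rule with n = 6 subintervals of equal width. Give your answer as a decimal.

Δt = (4.5 − (-0.5))/6 = 5/6.
f(-0.5) = 2.5, f(1/3) = 5/3, f(7/6) = 5/6, f(2) = 0, f(17/6) = -5/6, f(11/3) = -5/3, f(4.5) = -2.5.
T_6 = (Δt/2)·[f(t_0) + 2f(t_1) + ... + 2f(t_{5}) + f(t_6)].
Sum = 0.

0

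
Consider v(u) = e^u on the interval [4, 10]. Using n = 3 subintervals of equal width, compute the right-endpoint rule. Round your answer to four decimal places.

50821.7052

Δu = (10 − 4)/3 = 2.
Right endpoints: 6, 8, 10.
v(6) ≈ 403.4288, v(8) ≈ 2980.9580, v(10) ≈ 22026.4658.
Sum = Δu · [v(6) + v(8) + v(10)].
Sum ≈ 50821.7052.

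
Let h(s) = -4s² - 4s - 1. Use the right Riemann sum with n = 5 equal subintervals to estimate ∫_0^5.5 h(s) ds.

-370.92

Δs = (5.5 − 0)/5 = 1.1.
Right endpoints: 1.1, 2.2, 3.3, 4.4, 5.5.
h(1.1) = -10.24, h(2.2) = -29.16, h(3.3) = -57.76, h(4.4) = -96.04, h(5.5) = -144.
Sum = Δs · [h(1.1) + h(2.2) + h(3.3) + h(4.4) + h(5.5)].
Sum = -370.92.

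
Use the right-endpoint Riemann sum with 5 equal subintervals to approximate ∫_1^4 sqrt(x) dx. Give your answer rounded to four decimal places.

Δx = (4 − 1)/5 = 0.6.
Right endpoints: 1.6, 2.2, 2.8, 3.4, 4.
f(1.6) ≈ 1.2649, f(2.2) ≈ 1.4832, f(2.8) ≈ 1.6733, f(3.4) ≈ 1.8439, f(4) ≈ 2.0000.
Sum = Δx · [f(1.6) + f(2.2) + f(2.8) + f(3.4) + f(4)].
Sum ≈ 4.9592.

4.9592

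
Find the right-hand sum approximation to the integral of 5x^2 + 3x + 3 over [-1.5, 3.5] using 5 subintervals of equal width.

143.75

Δx = (3.5 − (-1.5))/5 = 1.
Right endpoints: -0.5, 0.5, 1.5, 2.5, 3.5.
f(-0.5) = 2.75, f(0.5) = 5.75, f(1.5) = 18.75, f(2.5) = 41.75, f(3.5) = 74.75.
Sum = Δx · [f(-0.5) + f(0.5) + f(1.5) + f(2.5) + f(3.5)].
Sum = 143.75.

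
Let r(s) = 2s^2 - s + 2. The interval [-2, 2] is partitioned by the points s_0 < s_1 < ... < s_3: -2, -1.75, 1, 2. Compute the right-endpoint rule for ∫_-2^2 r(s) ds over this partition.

Subinterval widths: 0.25, 2.75, 1.
Right endpoints: -1.75, 1, 2.
r(-1.75) = 9.875, r(1) = 3, r(2) = 8.
Sum = Σ Δs_i · r(s_i).
Sum = 18.71875.

18.71875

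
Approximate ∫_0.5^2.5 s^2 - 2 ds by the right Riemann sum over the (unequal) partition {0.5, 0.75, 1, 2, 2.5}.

Subinterval widths: 0.25, 0.25, 1, 0.5.
Right endpoints: 0.75, 1, 2, 2.5.
f(0.75) = -1.4375, f(1) = -1, f(2) = 2, f(2.5) = 4.25.
Sum = Σ Δs_i · f(s_i).
Sum = 3.515625.

3.515625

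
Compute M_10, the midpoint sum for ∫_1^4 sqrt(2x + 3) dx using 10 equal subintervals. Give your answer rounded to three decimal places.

8.435

Δx = (4 − 1)/10 = 0.3.
Midpoints: 1.15, 1.45, 1.75, 2.05, 2.35, 2.65, 2.95, 3.25, 3.55, 3.85.
f(1.15) ≈ 2.302, f(1.45) ≈ 2.429, f(1.75) ≈ 2.550, f(2.05) ≈ 2.665, f(2.35) ≈ 2.775, f(2.65) ≈ 2.881, f(2.95) ≈ 2.983, f(3.25) ≈ 3.082, f(3.55) ≈ 3.178, f(3.85) ≈ 3.271.
Sum = Δx · [f(1.15) + f(1.45) + f(1.75) + ...].
Sum ≈ 8.435.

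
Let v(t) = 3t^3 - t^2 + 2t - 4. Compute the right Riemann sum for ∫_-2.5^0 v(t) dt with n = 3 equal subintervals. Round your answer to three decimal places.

-30.081

Δt = (0 − (-2.5))/3 = 5/6.
Right endpoints: -5/3, -5/6, 0.
v(-5/3) = -24, v(-5/6) = -583/72, v(0) = -4.
Sum = Δt · [v(-5/3) + v(-5/6) + v(0)].
Sum ≈ -30.081.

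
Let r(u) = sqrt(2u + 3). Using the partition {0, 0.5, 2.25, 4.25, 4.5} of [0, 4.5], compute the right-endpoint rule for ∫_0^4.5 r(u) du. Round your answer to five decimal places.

13.44093

Subinterval widths: 0.5, 1.75, 2, 0.25.
Right endpoints: 0.5, 2.25, 4.25, 4.5.
r(0.5) ≈ 2.00000, r(2.25) ≈ 2.73861, r(4.25) ≈ 3.39116, r(4.5) ≈ 3.46410.
Sum = Σ Δu_i · r(u_i).
Sum ≈ 13.44093.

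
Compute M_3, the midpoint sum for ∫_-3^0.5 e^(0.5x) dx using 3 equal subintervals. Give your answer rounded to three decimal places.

Δx = (0.5 − (-3))/3 = 7/6.
Midpoints: -29/12, -1.25, -1/12.
f(-29/12) ≈ 0.299, f(-1.25) ≈ 0.535, f(-1/12) ≈ 0.959.
Sum = Δx · [f(-29/12) + f(-1.25) + f(-1/12)].
Sum ≈ 2.092.

2.092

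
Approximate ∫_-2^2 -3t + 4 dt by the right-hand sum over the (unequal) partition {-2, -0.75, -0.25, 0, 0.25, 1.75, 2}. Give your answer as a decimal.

9.625

Subinterval widths: 1.25, 0.5, 0.25, 0.25, 1.5, 0.25.
Right endpoints: -0.75, -0.25, 0, 0.25, 1.75, 2.
f(-0.75) = 6.25, f(-0.25) = 4.75, f(0) = 4, f(0.25) = 3.25, f(1.75) = -1.25, f(2) = -2.
Sum = Σ Δt_i · f(t_i).
Sum = 9.625.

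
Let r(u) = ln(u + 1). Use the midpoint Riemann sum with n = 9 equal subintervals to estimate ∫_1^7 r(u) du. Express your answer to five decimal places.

9.25613

Δu = (7 − 1)/9 = 2/3.
Midpoints: 4/3, 2, 8/3, 10/3, 4, 14/3, 16/3, 6, 20/3.
r(4/3) ≈ 0.84730, r(2) ≈ 1.09861, r(8/3) ≈ 1.29928, r(10/3) ≈ 1.46634, r(4) ≈ 1.60944, r(14/3) ≈ 1.73460, r(16/3) ≈ 1.84583, r(6) ≈ 1.94591, r(20/3) ≈ 2.03688.
Sum = Δu · [r(4/3) + r(2) + r(8/3) + ...].
Sum ≈ 9.25613.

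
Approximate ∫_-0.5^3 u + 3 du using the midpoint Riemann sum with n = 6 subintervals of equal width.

14.875

Δu = (3 − (-0.5))/6 = 7/12.
Midpoints: -5/24, 0.375, 23/24, 37/24, 2.125, 65/24.
f(-5/24) = 67/24, f(0.375) = 3.375, f(23/24) = 95/24, f(37/24) = 109/24, f(2.125) = 5.125, f(65/24) = 137/24.
Sum = Δu · [f(-5/24) + f(0.375) + f(23/24) + ...].
Sum = 14.875.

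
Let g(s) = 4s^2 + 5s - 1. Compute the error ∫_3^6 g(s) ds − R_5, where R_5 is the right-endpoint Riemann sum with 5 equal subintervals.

-37.62

Exact integral: ∫_3^6 g(s) ds = 316.5.
R_5 = 354.12.
Error = 316.5 − 354.12 = -37.62.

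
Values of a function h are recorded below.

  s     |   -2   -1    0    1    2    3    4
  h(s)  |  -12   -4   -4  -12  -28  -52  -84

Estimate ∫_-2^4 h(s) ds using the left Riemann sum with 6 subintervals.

Δs = 1.
Sum = 1·[(-12) + (-4) + (-4) + (-12) + (-28) + (-52)] = -112.

-112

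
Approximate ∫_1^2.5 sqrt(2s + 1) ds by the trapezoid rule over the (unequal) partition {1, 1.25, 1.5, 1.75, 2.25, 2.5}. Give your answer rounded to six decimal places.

Subinterval widths: 0.25, 0.25, 0.25, 0.5, 0.25.
f(1) ≈ 1.732051, f(1.25) ≈ 1.870829, f(1.5) ≈ 2.000000, f(1.75) ≈ 2.121320, f(2.25) ≈ 2.345208, f(2.5) ≈ 2.449490.
On each subinterval the trapezoid contributes (Δs_i/2)·[f(s_{i-1}) + f(s_i)].
Sum ≈ 3.165348.

3.165348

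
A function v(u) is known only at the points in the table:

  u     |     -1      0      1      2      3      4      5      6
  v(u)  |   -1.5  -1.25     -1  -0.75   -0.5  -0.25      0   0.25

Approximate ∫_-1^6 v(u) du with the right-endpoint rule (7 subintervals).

Δu = 1.
Sum = 1·[(-1.25) + (-1) + (-0.75) + (-0.5) + (-0.25) + 0 + 0.25] = -3.5.

-3.5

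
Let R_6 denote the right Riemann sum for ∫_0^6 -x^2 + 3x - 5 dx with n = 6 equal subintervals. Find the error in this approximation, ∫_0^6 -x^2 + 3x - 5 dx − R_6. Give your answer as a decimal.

Exact integral: ∫_0^6 f(x) dx = -48.
R_6 = -58.
Error = -48 − (-58) = 10.

10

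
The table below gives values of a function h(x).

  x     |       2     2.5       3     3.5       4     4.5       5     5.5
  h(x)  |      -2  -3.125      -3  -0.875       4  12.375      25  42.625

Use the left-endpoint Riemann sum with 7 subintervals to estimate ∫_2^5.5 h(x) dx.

Δx = 0.5.
Sum = 0.5·[(-2) + (-3.125) + (-3) + (-0.875) + 4 + 12.375 + 25] = 16.1875.

16.1875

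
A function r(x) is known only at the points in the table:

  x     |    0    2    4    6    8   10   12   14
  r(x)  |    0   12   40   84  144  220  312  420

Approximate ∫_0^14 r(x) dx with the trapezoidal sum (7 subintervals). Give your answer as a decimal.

2044

Δx = 2.
T_7 = (2/2)·[0 + 2·12 + 2·40 + 2·84 + 2·144 + 2·220 + 2·312 + 420] = 2044.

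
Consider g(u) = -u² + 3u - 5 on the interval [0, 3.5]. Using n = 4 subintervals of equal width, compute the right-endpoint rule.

Δu = (3.5 − 0)/4 = 0.875.
Right endpoints: 0.875, 1.75, 2.625, 3.5.
g(0.875) = -3.140625, g(1.75) = -2.8125, g(2.625) = -4.015625, g(3.5) = -6.75.
Sum = Δu · [g(0.875) + g(1.75) + g(2.625) + g(3.5)].
Sum = -14.62890625.

-14.62890625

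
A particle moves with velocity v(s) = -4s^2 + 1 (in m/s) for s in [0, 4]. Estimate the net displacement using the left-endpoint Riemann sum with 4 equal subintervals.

Δs = (4 − 0)/4 = 1.
Left endpoints: 0, 1, 2, 3.
v(0) = 1, v(1) = -3, v(2) = -15, v(3) = -35.
Sum = Δs · [v(0) + v(1) + v(2) + v(3)].
Sum = -52.

-52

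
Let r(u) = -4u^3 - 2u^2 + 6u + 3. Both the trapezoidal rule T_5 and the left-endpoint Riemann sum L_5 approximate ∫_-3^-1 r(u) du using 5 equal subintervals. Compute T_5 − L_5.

T_5 = 45.84.
L_5 = 61.04.
T_5 − L_5 = -15.2.

-15.2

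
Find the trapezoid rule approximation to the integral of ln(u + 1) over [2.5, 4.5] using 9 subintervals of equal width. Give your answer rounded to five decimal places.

Δu = (4.5 − 2.5)/9 = 2/9.
f(2.5) ≈ 1.25276, f(49/18) ≈ 1.31432, f(53/18) ≈ 1.37231, f(19/6) ≈ 1.42712, f(61/18) ≈ 1.47908, f(65/18) ≈ 1.52847, f(23/6) ≈ 1.57554, f(73/18) ≈ 1.62049, f(77/18) ≈ 1.66351, f(4.5) ≈ 1.70475.
T_9 = (Δu/2)·[f(u_0) + 2f(u_1) + ... + 2f(u_{8}) + f(u_9)].
Sum ≈ 2.99102.

2.99102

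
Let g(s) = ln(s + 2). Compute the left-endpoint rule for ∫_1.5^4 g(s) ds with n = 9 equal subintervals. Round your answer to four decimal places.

Δs = (4 − 1.5)/9 = 5/18.
Left endpoints: 1.5, 16/9, 37/18, 7/3, 47/18, 26/9, 19/6, 31/9, 67/18.
g(1.5) ≈ 1.2528, g(16/9) ≈ 1.3291, g(37/18) ≈ 1.4001, g(7/3) ≈ 1.4663, g(47/18) ≈ 1.5285, g(26/9) ≈ 1.5870, g(19/6) ≈ 1.6422, g(31/9) ≈ 1.6946, g(67/18) ≈ 1.7444.
Sum = Δs · [g(1.5) + g(16/9) + g(37/18) + ...].
Sum ≈ 3.7903.

3.7903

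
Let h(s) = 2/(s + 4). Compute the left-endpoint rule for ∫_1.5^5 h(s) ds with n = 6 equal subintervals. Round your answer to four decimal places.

Δs = (5 − 1.5)/6 = 7/12.
Left endpoints: 1.5, 25/12, 8/3, 3.25, 23/6, 53/12.
h(1.5) = 4/11, h(25/12) = 24/73, h(8/3) = 0.3, h(3.25) = 8/29, h(23/6) = 12/47, h(53/12) = 24/101.
Sum = Δs · [h(1.5) + h(25/12) + h(8/3) + ...].
Sum ≈ 1.0274.

1.0274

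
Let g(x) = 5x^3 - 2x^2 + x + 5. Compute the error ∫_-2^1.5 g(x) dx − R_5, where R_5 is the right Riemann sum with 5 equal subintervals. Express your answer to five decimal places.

Exact integral: ∫_-2^1.5 g(x) dx ≈ -4.6302083.
R_5 = 16.0825.
Error ≈ -4.6302083 − 16.0825 ≈ -20.71271.

-20.71271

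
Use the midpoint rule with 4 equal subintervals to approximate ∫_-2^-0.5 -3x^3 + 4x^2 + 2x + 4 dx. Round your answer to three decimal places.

Δx = (-0.5 − (-2))/4 = 0.375.
Midpoints: -1.8125, -1.4375, -1.0625, -0.6875.
f(-1.8125) = 128527/4096, f(-1.4375) = 74965/4096, f(-1.0625) = 40915/4096, f(-0.6875) = 22489/4096.
Sum = Δx · [f(-1.8125) + f(-1.4375) + f(-1.0625) + f(-0.6875)].
Sum ≈ 24.435.

24.435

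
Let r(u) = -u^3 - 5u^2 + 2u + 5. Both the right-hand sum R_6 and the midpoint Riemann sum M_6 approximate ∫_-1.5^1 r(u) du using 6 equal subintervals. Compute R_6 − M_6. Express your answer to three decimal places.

R_6 ≈ 6.09881.
M_6 ≈ 5.12768.
R_6 − M_6 ≈ 0.971.

0.971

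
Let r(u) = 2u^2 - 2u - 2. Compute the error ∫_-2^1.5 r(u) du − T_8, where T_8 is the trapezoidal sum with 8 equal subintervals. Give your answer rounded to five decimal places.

-0.22331

Exact integral: ∫_-2^1.5 r(u) du ≈ 2.3333333.
T_8 ≈ 2.5566406.
Error ≈ 2.3333333 − 2.5566406 ≈ -0.22331.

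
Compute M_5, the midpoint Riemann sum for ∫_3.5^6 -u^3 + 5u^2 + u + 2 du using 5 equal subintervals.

19.4140625

Δu = (6 − 3.5)/5 = 0.5.
Midpoints: 3.75, 4.25, 4.75, 5.25, 5.75.
f(3.75) = 23.328125, f(4.25) = 19.796875, f(4.75) = 12.390625, f(5.25) = 0.359375, f(5.75) = -17.046875.
Sum = Δu · [f(3.75) + f(4.25) + f(4.75) + f(5.25) + f(5.75)].
Sum = 19.4140625.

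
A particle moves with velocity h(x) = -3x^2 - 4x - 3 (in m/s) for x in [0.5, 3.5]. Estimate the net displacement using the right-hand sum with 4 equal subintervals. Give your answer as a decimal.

-94.59375

Δx = (3.5 − 0.5)/4 = 0.75.
Right endpoints: 1.25, 2, 2.75, 3.5.
h(1.25) = -12.6875, h(2) = -23, h(2.75) = -36.6875, h(3.5) = -53.75.
Sum = Δx · [h(1.25) + h(2) + h(2.75) + h(3.5)].
Sum = -94.59375.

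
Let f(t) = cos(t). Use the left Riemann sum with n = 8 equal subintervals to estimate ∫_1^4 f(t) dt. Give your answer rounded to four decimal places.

Δt = (4 − 1)/8 = 0.375.
Left endpoints: 1, 1.375, 1.75, 2.125, 2.5, 2.875, 3.25, 3.625.
f(1) ≈ 0.5403, f(1.375) ≈ 0.1945, f(1.75) ≈ -0.1782, f(2.125) ≈ -0.5263, f(2.5) ≈ -0.8011, f(2.875) ≈ -0.9647, f(3.25) ≈ -0.9941, f(3.625) ≈ -0.8854.
Sum = Δt · [f(1) + f(1.375) + f(1.75) + ...].
Sum ≈ -1.3556.

-1.3556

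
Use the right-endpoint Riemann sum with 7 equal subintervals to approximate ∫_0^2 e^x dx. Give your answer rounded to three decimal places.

7.345

Δx = (2 − 0)/7 = 2/7.
Right endpoints: 2/7, 4/7, 6/7, 8/7, 10/7, 12/7, 2.
f(2/7) ≈ 1.331, f(4/7) ≈ 1.771, f(6/7) ≈ 2.356, f(8/7) ≈ 3.136, f(10/7) ≈ 4.173, f(12/7) ≈ 5.553, f(2) ≈ 7.389.
Sum = Δx · [f(2/7) + f(4/7) + f(6/7) + ...].
Sum ≈ 7.345.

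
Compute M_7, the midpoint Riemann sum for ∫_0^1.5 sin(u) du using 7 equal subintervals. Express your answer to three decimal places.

Δu = (1.5 − 0)/7 = 3/14.
Midpoints: 3/28, 9/28, 15/28, 0.75, 27/28, 33/28, 39/28.
f(3/28) ≈ 0.107, f(9/28) ≈ 0.316, f(15/28) ≈ 0.510, f(0.75) ≈ 0.682, f(27/28) ≈ 0.822, f(33/28) ≈ 0.924, f(39/28) ≈ 0.984.
Sum = Δu · [f(3/28) + f(9/28) + f(15/28) + ...].
Sum ≈ 0.931.

0.931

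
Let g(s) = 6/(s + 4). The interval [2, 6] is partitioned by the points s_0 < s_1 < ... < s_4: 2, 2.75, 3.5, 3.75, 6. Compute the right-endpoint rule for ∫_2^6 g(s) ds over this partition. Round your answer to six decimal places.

2.810215

Subinterval widths: 0.75, 0.75, 0.25, 2.25.
Right endpoints: 2.75, 3.5, 3.75, 6.
g(2.75) = 8/9, g(3.5) = 0.8, g(3.75) = 24/31, g(6) = 0.6.
Sum = Σ Δs_i · g(s_i).
Sum ≈ 2.810215.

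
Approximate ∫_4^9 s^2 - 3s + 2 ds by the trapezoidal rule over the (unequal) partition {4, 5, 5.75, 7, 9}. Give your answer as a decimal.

136.0625

Subinterval widths: 1, 0.75, 1.25, 2.
f(4) = 6, f(5) = 12, f(5.75) = 17.8125, f(7) = 30, f(9) = 56.
On each subinterval the trapezoid contributes (Δs_i/2)·[f(s_{i-1}) + f(s_i)].
Sum = 136.0625.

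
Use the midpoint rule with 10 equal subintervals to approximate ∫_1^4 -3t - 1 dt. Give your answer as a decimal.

Δt = (4 − 1)/10 = 0.3.
Midpoints: 1.15, 1.45, 1.75, 2.05, 2.35, 2.65, 2.95, 3.25, 3.55, 3.85.
f(1.15) = -4.45, f(1.45) = -5.35, f(1.75) = -6.25, f(2.05) = -7.15, f(2.35) = -8.05, f(2.65) = -8.95, f(2.95) = -9.85, f(3.25) = -10.75, f(3.55) = -11.65, f(3.85) = -12.55.
Sum = Δt · [f(1.15) + f(1.45) + f(1.75) + ...].
Sum = -25.5.

-25.5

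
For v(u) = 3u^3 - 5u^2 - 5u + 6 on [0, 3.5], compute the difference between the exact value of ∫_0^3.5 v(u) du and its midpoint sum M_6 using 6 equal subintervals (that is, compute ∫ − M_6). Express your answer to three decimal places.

Exact integral: ∫_0^3.5 v(u) du ≈ 31.46354.
M_6 ≈ 30.39663.
Error ≈ 31.46354 − 30.39663 ≈ 1.067.

1.067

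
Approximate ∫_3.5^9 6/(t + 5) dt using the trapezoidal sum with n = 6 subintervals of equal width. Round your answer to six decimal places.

Δt = (9 − 3.5)/6 = 11/12.
f(3.5) = 12/17, f(53/12) = 72/113, f(16/3) = 18/31, f(6.25) = 8/15, f(43/6) = 36/73, f(97/12) = 72/157, f(9) = 3/7.
T_6 = (Δt/2)·[f(t_0) + 2f(t_1) + ... + 2f(t_{5}) + f(t_6)].
Sum ≈ 2.997613.

2.997613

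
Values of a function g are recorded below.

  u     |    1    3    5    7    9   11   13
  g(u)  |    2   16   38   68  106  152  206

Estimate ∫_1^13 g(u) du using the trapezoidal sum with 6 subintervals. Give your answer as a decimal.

Δu = 2.
T_6 = (2/2)·[2 + 2·16 + 2·38 + 2·68 + 2·106 + 2·152 + 206] = 968.

968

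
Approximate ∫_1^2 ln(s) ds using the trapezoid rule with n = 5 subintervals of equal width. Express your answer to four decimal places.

0.3846

Δs = (2 − 1)/5 = 0.2.
f(1) ≈ 0.0000, f(1.2) ≈ 0.1823, f(1.4) ≈ 0.3365, f(1.6) ≈ 0.4700, f(1.8) ≈ 0.5878, f(2) ≈ 0.6931.
T_5 = (Δs/2)·[f(s_0) + 2f(s_1) + ... + 2f(s_{4}) + f(s_5)].
Sum ≈ 0.3846.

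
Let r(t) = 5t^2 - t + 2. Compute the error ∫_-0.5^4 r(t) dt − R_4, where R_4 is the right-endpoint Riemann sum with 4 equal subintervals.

-46.51171875

Exact integral: ∫_-0.5^4 r(t) dt = 108.
R_4 = 154.51171875.
Error = 108 − 154.51171875 = -46.51171875.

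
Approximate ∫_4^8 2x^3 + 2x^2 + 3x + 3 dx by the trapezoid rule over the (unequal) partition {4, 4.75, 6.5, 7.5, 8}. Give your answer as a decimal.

2344.9296875

Subinterval widths: 0.75, 1.75, 1, 0.5.
f(4) = 175, f(4.75) = 276.71875, f(6.5) = 656.25, f(7.5) = 981.75, f(8) = 1179.
On each subinterval the trapezoid contributes (Δx_i/2)·[f(x_{i-1}) + f(x_i)].
Sum = 2344.9296875.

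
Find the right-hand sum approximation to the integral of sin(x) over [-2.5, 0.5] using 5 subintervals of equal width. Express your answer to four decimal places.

Δx = (0.5 − (-2.5))/5 = 0.6.
Right endpoints: -1.9, -1.3, -0.7, -0.1, 0.5.
f(-1.9) ≈ -0.9463, f(-1.3) ≈ -0.9636, f(-0.7) ≈ -0.6442, f(-0.1) ≈ -0.0998, f(0.5) ≈ 0.4794.
Sum = Δx · [f(-1.9) + f(-1.3) + f(-0.7) + f(-0.1) + f(0.5)].
Sum ≈ -1.3047.

-1.3047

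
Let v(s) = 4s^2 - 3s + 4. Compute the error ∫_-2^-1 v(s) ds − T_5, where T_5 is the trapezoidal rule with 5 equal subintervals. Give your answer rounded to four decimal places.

Exact integral: ∫_-2^-1 v(s) ds ≈ 17.833333.
T_5 = 17.86.
Error ≈ 17.833333 − 17.86 ≈ -0.0267.

-0.0267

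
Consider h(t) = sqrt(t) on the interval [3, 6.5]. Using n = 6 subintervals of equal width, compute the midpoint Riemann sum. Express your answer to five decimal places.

Δt = (6.5 − 3)/6 = 7/12.
Midpoints: 79/24, 3.875, 107/24, 121/24, 5.625, 149/24.
h(79/24) ≈ 1.81430, h(3.875) ≈ 1.96850, h(107/24) ≈ 2.11148, h(121/24) ≈ 2.24537, h(5.625) ≈ 2.37171, h(149/24) ≈ 2.49165.
Sum = Δt · [h(79/24) + h(3.875) + h(107/24) + ...].
Sum ≈ 7.58508.

7.58508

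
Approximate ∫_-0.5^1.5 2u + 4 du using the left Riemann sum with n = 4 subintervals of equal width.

9

Δu = (1.5 − (-0.5))/4 = 0.5.
Left endpoints: -0.5, 0, 0.5, 1.
f(-0.5) = 3, f(0) = 4, f(0.5) = 5, f(1) = 6.
Sum = Δu · [f(-0.5) + f(0) + f(0.5) + f(1)].
Sum = 9.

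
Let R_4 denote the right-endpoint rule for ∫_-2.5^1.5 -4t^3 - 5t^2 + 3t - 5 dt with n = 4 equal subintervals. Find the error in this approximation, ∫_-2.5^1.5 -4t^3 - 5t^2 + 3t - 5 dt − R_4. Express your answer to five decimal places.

Exact integral: ∫_-2.5^1.5 f(t) dt ≈ -23.6666667.
R_4 = -45.
Error ≈ -23.6666667 − (-45) ≈ 21.33333.

21.33333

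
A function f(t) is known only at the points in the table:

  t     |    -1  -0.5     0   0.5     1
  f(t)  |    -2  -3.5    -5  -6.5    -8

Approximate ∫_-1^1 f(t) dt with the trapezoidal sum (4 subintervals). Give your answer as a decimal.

-10

Δt = 0.5.
T_4 = (0.5/2)·[(-2) + 2·(-3.5) + 2·(-5) + 2·(-6.5) + (-8)] = -10.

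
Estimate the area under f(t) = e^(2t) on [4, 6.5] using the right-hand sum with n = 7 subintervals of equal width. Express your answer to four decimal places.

307449.4872

Δt = (6.5 − 4)/7 = 5/14.
Right endpoints: 61/14, 33/7, 71/14, 38/7, 81/14, 43/7, 6.5.
f(61/14) ≈ 6089.2836, f(33/7) ≈ 12438.7444, f(71/14) ≈ 25408.9599, f(38/7) ≈ 51903.5702, f(81/14) ≈ 106024.8279, f(43/7) ≈ 216579.7861, f(6.5) ≈ 442413.3920.
Sum = Δt · [f(61/14) + f(33/7) + f(71/14) + ...].
Sum ≈ 307449.4872.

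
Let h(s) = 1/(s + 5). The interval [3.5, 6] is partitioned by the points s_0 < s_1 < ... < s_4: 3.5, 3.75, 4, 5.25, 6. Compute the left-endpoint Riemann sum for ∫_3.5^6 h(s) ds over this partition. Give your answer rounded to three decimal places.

0.270

Subinterval widths: 0.25, 0.25, 1.25, 0.75.
Left endpoints: 3.5, 3.75, 4, 5.25.
h(3.5) = 2/17, h(3.75) = 4/35, h(4) = 1/9, h(5.25) = 4/41.
Sum = Σ Δs_i · h(s_i).
Sum ≈ 0.270.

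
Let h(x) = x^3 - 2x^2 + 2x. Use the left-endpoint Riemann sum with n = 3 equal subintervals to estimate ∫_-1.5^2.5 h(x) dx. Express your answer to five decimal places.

Δx = (2.5 − (-1.5))/3 = 4/3.
Left endpoints: -1.5, -1/6, 7/6.
h(-1.5) = -10.875, h(-1/6) = -85/216, h(7/6) = 259/216.
Sum = Δx · [h(-1.5) + h(-1/6) + h(7/6)].
Sum ≈ -13.42593.

-13.42593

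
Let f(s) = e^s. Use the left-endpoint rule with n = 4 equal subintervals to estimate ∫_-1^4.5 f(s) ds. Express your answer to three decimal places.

Δs = (4.5 − (-1))/4 = 1.375.
Left endpoints: -1, 0.375, 1.75, 3.125.
f(-1) ≈ 0.368, f(0.375) ≈ 1.455, f(1.75) ≈ 5.755, f(3.125) ≈ 22.760.
Sum = Δs · [f(-1) + f(0.375) + f(1.75) + f(3.125)].
Sum ≈ 41.714.

41.714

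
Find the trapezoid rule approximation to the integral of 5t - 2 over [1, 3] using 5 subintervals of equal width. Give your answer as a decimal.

Δt = (3 − 1)/5 = 0.4.
f(1) = 3, f(1.4) = 5, f(1.8) = 7, f(2.2) = 9, f(2.6) = 11, f(3) = 13.
T_5 = (Δt/2)·[f(t_0) + 2f(t_1) + ... + 2f(t_{4}) + f(t_5)].
Sum = 16.

16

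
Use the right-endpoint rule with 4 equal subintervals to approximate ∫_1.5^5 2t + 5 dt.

Δt = (5 − 1.5)/4 = 0.875.
Right endpoints: 2.375, 3.25, 4.125, 5.
f(2.375) = 9.75, f(3.25) = 11.5, f(4.125) = 13.25, f(5) = 15.
Sum = Δt · [f(2.375) + f(3.25) + f(4.125) + f(5)].
Sum = 43.3125.

43.3125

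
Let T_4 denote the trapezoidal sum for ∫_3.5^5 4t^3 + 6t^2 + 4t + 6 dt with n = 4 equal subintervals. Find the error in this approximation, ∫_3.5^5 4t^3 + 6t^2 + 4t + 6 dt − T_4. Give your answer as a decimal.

-2.00390625

Exact integral: ∫_3.5^5 f(t) dt = 673.6875.
T_4 = 675.69140625.
Error = 673.6875 − 675.69140625 = -2.00390625.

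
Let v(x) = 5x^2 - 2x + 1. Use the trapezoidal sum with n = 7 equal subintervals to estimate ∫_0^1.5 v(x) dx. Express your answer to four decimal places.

Δx = (1.5 − 0)/7 = 3/14.
v(0) = 1, v(3/14) = 157/196, v(3/7) = 52/49, v(9/14) = 349/196, v(6/7) = 145/49, v(15/14) = 901/196, v(9/7) = 328/49, v(1.5) = 9.25.
T_7 = (Δx/2)·[v(x_0) + 2v(x_1) + ... + 2v(x_{6}) + v(x_7)].
Sum ≈ 4.9324.

4.9324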